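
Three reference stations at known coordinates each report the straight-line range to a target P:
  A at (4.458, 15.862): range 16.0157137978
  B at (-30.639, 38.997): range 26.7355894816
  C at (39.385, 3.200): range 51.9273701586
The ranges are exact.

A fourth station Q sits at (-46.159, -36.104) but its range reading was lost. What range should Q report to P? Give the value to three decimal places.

eq1: (x − 4.458)² + (y − 15.862)² = 16.0157137978²
eq2: (x + 30.639)² + (y − 38.997)² = 26.7355894816²
eq3: (x − 39.385)² + (y − 3.200)² = 51.9273701586²
eq2−eq3, eq2−eq1 (x²,y² cancel):
  140.048·x − 71.594·y = -2879.756132
  70.194·x − 46.270·y = -1729.748866
det = 140.048·-46.270 − -71.594·70.194 = -1454.551724
x = (-2879.756132·-46.270 − -71.594·-1729.748866) / -1454.551724 = -6.467062
y = (140.048·-1729.748866 − -2879.756132·70.194) / -1454.551724 = 27.572940
|P − Q| = √((-6.467062 − -46.159)² + (27.572940 − -36.104)²) = 75.034676

75.035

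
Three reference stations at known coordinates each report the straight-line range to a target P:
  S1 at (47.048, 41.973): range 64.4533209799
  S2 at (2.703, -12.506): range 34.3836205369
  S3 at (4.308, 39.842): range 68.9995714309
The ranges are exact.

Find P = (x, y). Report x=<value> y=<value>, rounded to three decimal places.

x=35.888 y=-21.507

eq1: (x − 47.048)² + (y − 41.973)² = 64.4533209799²
eq2: (x − 2.703)² + (y + 12.506)² = 34.3836205369²
eq3: (x − 4.308)² + (y − 39.842)² = 68.9995714309²
eq1−eq2, eq1−eq3 (x²,y² cancel):
  -88.690·x − 108.958·y = -839.543564
  -85.480·x − 4.262·y = -2976.013477
det = -88.690·-4.262 − -108.958·-85.480 = -8935.733060
x = (-839.543564·-4.262 − -108.958·-2976.013477) / -8935.733060 = 35.887637
y = (-88.690·-2976.013477 − -839.543564·-85.480) / -8935.733060 = -21.506736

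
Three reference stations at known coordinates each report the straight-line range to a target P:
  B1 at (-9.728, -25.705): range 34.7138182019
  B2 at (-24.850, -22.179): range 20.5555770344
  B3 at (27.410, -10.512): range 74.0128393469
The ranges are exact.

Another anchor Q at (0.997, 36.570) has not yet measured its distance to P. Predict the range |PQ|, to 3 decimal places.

eq1: (x + 9.728)² + (y + 25.705)² = 34.7138182019²
eq2: (x + 24.850)² + (y + 22.179)² = 20.5555770344²
eq3: (x − 27.410)² + (y + 10.512)² = 74.0128393469²
eq3−eq2, eq3−eq1 (x²,y² cancel):
  -104.520·x − 23.334·y = 5302.988938
  -74.276·x − 30.386·y = 4166.421979
det = -104.520·-30.386 − -23.334·-74.276 = 1442.788536
x = (5302.988938·-30.386 − -23.334·4166.421979) / 1442.788536 = -44.301247
y = (-104.520·4166.421979 − 5302.988938·-74.276) / 1442.788536 = -28.825859
|P − Q| = √((-44.301247 − 0.997)² + (-28.825859 − 36.570)²) = 79.552181

79.552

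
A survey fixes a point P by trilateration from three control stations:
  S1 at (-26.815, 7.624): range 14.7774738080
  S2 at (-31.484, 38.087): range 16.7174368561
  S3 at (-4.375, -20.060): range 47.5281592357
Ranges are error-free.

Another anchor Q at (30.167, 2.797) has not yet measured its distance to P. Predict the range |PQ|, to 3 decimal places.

eq1: (x + 26.815)² + (y − 7.624)² = 14.7774738080²
eq2: (x + 31.484)² + (y − 38.087)² = 16.7174368561²
eq3: (x + 4.375)² + (y + 20.060)² = 47.5281592357²
eq2−eq1, eq2−eq3 (x²,y² cancel):
  9.338·x − 60.926·y = -1603.593261
  54.218·x − 116.294·y = -3999.770825
det = 9.338·-116.294 − -60.926·54.218 = 2217.332496
x = (-1603.593261·-116.294 − -60.926·-3999.770825) / 2217.332496 = -25.797558
y = (9.338·-3999.770825 − -1603.593261·54.218) / 2217.332496 = 22.366406
|P − Q| = √((-25.797558 − 30.167)² + (22.366406 − 2.797)²) = 59.287379

59.287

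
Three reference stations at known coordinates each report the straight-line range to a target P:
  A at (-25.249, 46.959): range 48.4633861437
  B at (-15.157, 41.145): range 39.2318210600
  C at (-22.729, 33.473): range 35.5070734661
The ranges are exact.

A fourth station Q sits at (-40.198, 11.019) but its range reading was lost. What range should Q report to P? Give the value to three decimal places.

37.593

eq1: (x + 25.249)² + (y − 46.959)² = 48.4633861437²
eq2: (x + 15.157)² + (y − 41.145)² = 39.2318210600²
eq3: (x + 22.729)² + (y − 33.473)² = 35.5070734661²
eq1−eq2, eq1−eq3 (x²,y² cancel):
  20.184·x − 11.628·y = -110.449995
  5.040·x − 26.972·y = -117.662982
det = 20.184·-26.972 − -11.628·5.040 = -485.797728
x = (-110.449995·-26.972 − -11.628·-117.662982) / -485.797728 = -3.315932
y = (20.184·-117.662982 − -110.449995·5.040) / -485.797728 = 3.742796
|P − Q| = √((-3.315932 − -40.198)² + (3.742796 − 11.019)²) = 37.592953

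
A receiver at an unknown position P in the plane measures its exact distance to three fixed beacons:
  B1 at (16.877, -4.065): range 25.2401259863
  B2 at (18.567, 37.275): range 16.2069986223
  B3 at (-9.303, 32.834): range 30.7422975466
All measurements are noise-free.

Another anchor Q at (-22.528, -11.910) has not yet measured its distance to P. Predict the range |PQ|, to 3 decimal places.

eq1: (x − 16.877)² + (y + 4.065)² = 25.2401259863²
eq2: (x − 18.567)² + (y − 37.275)² = 16.2069986223²
eq3: (x + 9.303)² + (y − 32.834)² = 30.7422975466²
eq2−eq1, eq2−eq3 (x²,y² cancel):
  -3.380·x − 82.680·y = -1807.198915
  -55.740·x − 8.882·y = -1251.963803
det = -3.380·-8.882 − -82.680·-55.740 = -4578.562040
x = (-1807.198915·-8.882 − -82.680·-1251.963803) / -4578.562040 = 19.102248
y = (-3.380·-1251.963803 − -1807.198915·-55.740) / -4578.562040 = 21.076842
|P − Q| = √((19.102248 − -22.528)² + (21.076842 − -11.910)²) = 53.115057

53.115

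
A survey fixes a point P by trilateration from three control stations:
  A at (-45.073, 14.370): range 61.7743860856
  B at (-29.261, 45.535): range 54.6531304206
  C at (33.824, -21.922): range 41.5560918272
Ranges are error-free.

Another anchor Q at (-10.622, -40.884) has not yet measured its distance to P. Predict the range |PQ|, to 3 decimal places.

63.037

eq1: (x + 45.073)² + (y − 14.370)² = 61.7743860856²
eq2: (x + 29.261)² + (y − 45.535)² = 54.6531304206²
eq3: (x − 33.824)² + (y + 21.922)² = 41.5560918272²
eq2−eq3, eq2−eq1 (x²,y² cancel):
  126.170·x − 134.914·y = -44.949389
  -31.624·x − 62.330·y = -1520.680228
det = 126.170·-62.330 − -134.914·-31.624 = -12130.696436
x = (-44.949389·-62.330 − -134.914·-1520.680228) / -12130.696436 = 16.681594
y = (126.170·-1520.680228 − -44.949389·-31.624) / -12130.696436 = 15.933603
|P − Q| = √((16.681594 − -10.622)² + (15.933603 − -40.884)²) = 63.037499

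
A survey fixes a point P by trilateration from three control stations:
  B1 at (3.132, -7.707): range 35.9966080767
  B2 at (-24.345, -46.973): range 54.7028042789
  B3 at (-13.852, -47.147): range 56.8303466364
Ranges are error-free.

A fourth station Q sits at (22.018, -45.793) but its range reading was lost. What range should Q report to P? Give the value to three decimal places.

74.114

eq1: (x − 3.132)² + (y + 7.707)² = 35.9966080767²
eq2: (x + 24.345)² + (y + 46.973)² = 54.7028042789²
eq3: (x + 13.852)² + (y + 47.147)² = 56.8303466364²
eq2−eq3, eq2−eq1 (x²,y² cancel):
  20.986·x − 0.348·y = -621.715744
  54.954·x + 78.532·y = -1033.293478
det = 20.986·78.532 − -0.348·54.954 = 1667.196544
x = (-621.715744·78.532 − -0.348·-1033.293478) / 1667.196544 = -29.501121
y = (20.986·-1033.293478 − -621.715744·54.954) / 1667.196544 = 7.486262
|P − Q| = √((-29.501121 − 22.018)² + (7.486262 − -45.793)²) = 74.114098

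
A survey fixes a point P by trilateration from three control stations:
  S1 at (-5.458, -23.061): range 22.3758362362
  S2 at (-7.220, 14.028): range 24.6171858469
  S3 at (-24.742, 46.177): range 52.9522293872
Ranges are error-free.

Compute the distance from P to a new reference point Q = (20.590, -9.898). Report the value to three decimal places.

eq1: (x + 5.458)² + (y + 23.061)² = 22.3758362362²
eq2: (x + 7.220)² + (y − 14.028)² = 24.6171858469²
eq3: (x + 24.742)² + (y − 46.177)² = 52.9522293872²
eq2−eq3, eq2−eq1 (x²,y² cancel):
  -35.044·x + 64.298·y = 297.635951
  3.524·x − 74.178·y = 418.014093
det = -35.044·-74.178 − 64.298·3.524 = 2372.907680
x = (297.635951·-74.178 − 64.298·418.014093) / 2372.907680 = -20.631022
y = (-35.044·418.014093 − 297.635951·3.524) / 2372.907680 = -6.615409
|P − Q| = √((-20.631022 − 20.590)² + (-6.615409 − -9.898)²) = 41.351518

41.352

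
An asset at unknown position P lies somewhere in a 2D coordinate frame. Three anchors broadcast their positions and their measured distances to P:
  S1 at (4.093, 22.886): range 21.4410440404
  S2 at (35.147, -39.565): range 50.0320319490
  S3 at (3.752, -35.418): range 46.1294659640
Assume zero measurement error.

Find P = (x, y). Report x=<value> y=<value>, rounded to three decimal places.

x=19.475 y=7.949

eq1: (x − 4.093)² + (y − 22.886)² = 21.4410440404²
eq2: (x − 35.147)² + (y + 39.565)² = 50.0320319490²
eq3: (x − 3.752)² + (y + 35.418)² = 46.1294659640²
eq1−eq3, eq1−eq2 (x²,y² cancel):
  -0.682·x − 116.608·y = -940.218678
  62.108·x − 124.902·y = 216.693338
det = -0.682·-124.902 − -116.608·62.108 = 7327.472828
x = (-940.218678·-124.902 − -116.608·216.693338) / 7327.472828 = 19.475114
y = (-0.682·216.693338 − -940.218678·62.108) / 7327.472828 = 7.949169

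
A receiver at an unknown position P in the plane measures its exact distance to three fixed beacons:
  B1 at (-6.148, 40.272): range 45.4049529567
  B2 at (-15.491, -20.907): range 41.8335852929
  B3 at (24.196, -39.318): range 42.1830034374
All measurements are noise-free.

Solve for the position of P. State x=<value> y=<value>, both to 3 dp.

x=19.140 y=2.561

eq1: (x + 6.148)² + (y − 40.272)² = 45.4049529567²
eq2: (x + 15.491)² + (y + 20.907)² = 41.8335852929²
eq3: (x − 24.196)² + (y + 39.318)² = 42.1830034374²
eq2−eq1, eq2−eq3 (x²,y² cancel):
  18.686·x + 122.358·y = 670.997263
  79.374·x − 36.822·y = 1424.920889
det = 18.686·-36.822 − 122.358·79.374 = -10400.099784
x = (670.997263·-36.822 − 122.358·1424.920889) / -10400.099784 = 19.140002
y = (18.686·1424.920889 − 670.997263·79.374) / -10400.099784 = 2.560905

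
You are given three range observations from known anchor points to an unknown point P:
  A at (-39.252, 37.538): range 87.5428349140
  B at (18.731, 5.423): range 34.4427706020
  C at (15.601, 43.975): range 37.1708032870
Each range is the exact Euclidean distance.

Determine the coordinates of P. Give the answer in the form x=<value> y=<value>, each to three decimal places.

eq1: (x + 39.252)² + (y − 37.538)² = 87.5428349140²
eq2: (x − 18.731)² + (y − 5.423)² = 34.4427706020²
eq3: (x − 15.601)² + (y − 43.975)² = 37.1708032870²
eq2−eq3, eq2−eq1 (x²,y² cancel):
  -6.260·x + 77.104·y = 1601.568366
  -115.966·x + 64.230·y = -3907.881840
det = -6.260·64.230 − 77.104·-115.966 = 8539.362664
x = (1601.568366·64.230 − 77.104·-3907.881840) / 8539.362664 = 47.331642
y = (-6.260·-3907.881840 − 1601.568366·-115.966) / 8539.362664 = 24.614345

x=47.332 y=24.614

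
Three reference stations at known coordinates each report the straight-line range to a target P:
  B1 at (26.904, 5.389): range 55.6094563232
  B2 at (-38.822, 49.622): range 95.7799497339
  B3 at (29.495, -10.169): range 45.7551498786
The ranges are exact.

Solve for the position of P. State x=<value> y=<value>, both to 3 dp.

eq1: (x − 26.904)² + (y − 5.389)² = 55.6094563232²
eq2: (x + 38.822)² + (y − 49.622)² = 95.7799497339²
eq3: (x − 29.495)² + (y + 10.169)² = 45.7551498786²
eq3−eq2, eq3−eq1 (x²,y² cancel):
  -136.634·x + 119.582·y = -4084.138049
  -5.182·x + 31.116·y = -1219.374941
det = -136.634·31.116 − 119.582·-5.182 = -3631.829620
x = (-4084.138049·31.116 − 119.582·-1219.374941) / -3631.829620 = -5.158076
y = (-136.634·-1219.374941 − -4084.138049·-5.182) / -3631.829620 = -40.047053

x=-5.158 y=-40.047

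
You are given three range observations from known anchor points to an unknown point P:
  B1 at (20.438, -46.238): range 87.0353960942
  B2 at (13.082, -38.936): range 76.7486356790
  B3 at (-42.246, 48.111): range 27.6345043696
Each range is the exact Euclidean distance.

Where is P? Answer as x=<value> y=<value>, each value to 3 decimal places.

eq1: (x − 20.438)² + (y + 46.238)² = 87.0353960942²
eq2: (x − 13.082)² + (y + 38.936)² = 76.7486356790²
eq3: (x + 42.246)² + (y − 48.111)² = 27.6345043696²
eq1−eq2, eq1−eq3 (x²,y² cancel):
  -14.712·x + 14.604·y = 816.293427
  -125.368·x + 188.698·y = 8355.222691
det = -14.712·188.698 − 14.604·-125.368 = -945.250704
x = (816.293427·188.698 − 14.604·8355.222691) / -945.250704 = -33.867486
y = (-14.712·8355.222691 − 816.293427·-125.368) / -945.250704 = 21.777251

x=-33.867 y=21.777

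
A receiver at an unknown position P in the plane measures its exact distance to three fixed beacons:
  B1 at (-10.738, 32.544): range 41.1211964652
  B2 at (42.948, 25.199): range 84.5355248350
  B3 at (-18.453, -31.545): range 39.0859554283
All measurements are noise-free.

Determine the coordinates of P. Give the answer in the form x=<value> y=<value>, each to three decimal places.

x=-38.367 y=2.088

eq1: (x + 10.738)² + (y − 32.544)² = 41.1211964652²
eq2: (x − 42.948)² + (y − 25.199)² = 84.5355248350²
eq3: (x + 18.453)² + (y + 31.545)² = 39.0859554283²
eq1−eq3, eq1−eq2 (x²,y² cancel):
  -15.430·x − 128.178·y = 324.424541
  107.372·x − 14.690·y = -4150.198435
det = -15.430·-14.690 − -128.178·107.372 = 13989.394916
x = (324.424541·-14.690 − -128.178·-4150.198435) / 13989.394916 = -38.366915
y = (-15.430·-4150.198435 − 324.424541·107.372) / 13989.394916 = 2.087542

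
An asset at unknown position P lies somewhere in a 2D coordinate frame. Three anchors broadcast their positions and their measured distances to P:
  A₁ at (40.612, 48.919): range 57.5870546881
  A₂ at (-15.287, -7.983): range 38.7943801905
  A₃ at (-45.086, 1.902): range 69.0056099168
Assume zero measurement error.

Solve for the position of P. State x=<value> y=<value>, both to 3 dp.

x=23.459 y=-6.054

eq1: (x − 40.612)² + (y − 48.919)² = 57.5870546881²
eq2: (x + 15.287)² + (y + 7.983)² = 38.7943801905²
eq3: (x + 45.086)² + (y − 1.902)² = 69.0056099168²
eq2−eq3, eq2−eq1 (x²,y² cancel):
  -59.598·x + 19.770·y = -1517.825924
  111.798·x + 113.804·y = 1933.717514
det = -59.598·113.804 − 19.770·111.798 = -8992.737252
x = (-1517.825924·113.804 − 19.770·1933.717514) / -8992.737252 = 23.459404
y = (-59.598·1933.717514 − -1517.825924·111.798) / -8992.737252 = -6.054242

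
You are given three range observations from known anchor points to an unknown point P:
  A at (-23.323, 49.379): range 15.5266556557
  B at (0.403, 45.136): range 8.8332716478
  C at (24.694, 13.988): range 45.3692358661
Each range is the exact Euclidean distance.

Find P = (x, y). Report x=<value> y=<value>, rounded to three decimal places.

x=-8.429 y=44.992

eq1: (x + 23.323)² + (y − 49.379)² = 15.5266556557²
eq2: (x − 0.403)² + (y − 45.136)² = 8.8332716478²
eq3: (x − 24.694)² + (y − 13.988)² = 45.3692358661²
eq1−eq2, eq1−eq3 (x²,y² cancel):
  47.452·x − 8.486·y = -781.776717
  96.034·x − 70.782·y = -3994.080717
det = 47.452·-70.782 − -8.486·96.034 = -2543.802940
x = (-781.776717·-70.782 − -8.486·-3994.080717) / -2543.802940 = -8.429093
y = (47.452·-3994.080717 − -781.776717·96.034) / -2543.802940 = 44.991682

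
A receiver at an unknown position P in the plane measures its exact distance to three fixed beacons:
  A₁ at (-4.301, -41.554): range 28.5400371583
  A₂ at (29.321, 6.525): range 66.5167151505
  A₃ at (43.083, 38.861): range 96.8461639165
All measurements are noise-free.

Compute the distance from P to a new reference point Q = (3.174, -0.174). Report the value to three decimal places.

41.102

eq1: (x + 4.301)² + (y + 41.554)² = 28.5400371583²
eq2: (x − 29.321)² + (y − 6.525)² = 66.5167151505²
eq3: (x − 43.083)² + (y − 38.861)² = 96.8461639165²
eq1−eq3, eq1−eq2 (x²,y² cancel):
  94.768·x + 160.830·y = -6943.557051
  67.244·x + 96.158·y = -4452.876524
det = 94.768·96.158 − 160.830·67.244 = -1702.151176
x = (-6943.557051·96.158 − 160.830·-4452.876524) / -1702.151176 = -28.480180
y = (94.768·-4452.876524 − -6943.557051·67.244) / -1702.151176 = -26.391515
|P − Q| = √((-28.480180 − 3.174)² + (-26.391515 − -0.174)²) = 41.101645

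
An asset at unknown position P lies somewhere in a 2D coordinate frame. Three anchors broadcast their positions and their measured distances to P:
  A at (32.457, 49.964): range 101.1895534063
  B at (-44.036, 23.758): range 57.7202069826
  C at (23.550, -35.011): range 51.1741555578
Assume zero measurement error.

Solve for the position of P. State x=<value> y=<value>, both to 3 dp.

x=-27.507 y=-31.545

eq1: (x − 32.457)² + (y − 49.964)² = 101.1895534063²
eq2: (x + 44.036)² + (y − 23.758)² = 57.7202069826²
eq3: (x − 23.550)² + (y + 35.011)² = 51.1741555578²
eq2−eq3, eq2−eq1 (x²,y² cancel):
  135.172·x − 117.538·y = -10.411142
  152.986·x + 52.412·y = -5861.457139
det = 135.172·52.412 − -117.538·152.986 = 25066.303332
x = (-10.411142·52.412 − -117.538·-5861.457139) / 25066.303332 = -27.506633
y = (135.172·-5861.457139 − -10.411142·152.986) / 25066.303332 = -31.544824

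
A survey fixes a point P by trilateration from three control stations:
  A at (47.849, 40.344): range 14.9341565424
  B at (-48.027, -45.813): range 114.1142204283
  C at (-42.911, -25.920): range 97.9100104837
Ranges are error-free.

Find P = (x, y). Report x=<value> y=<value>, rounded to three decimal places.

x=38.159 y=28.981

eq1: (x − 47.849)² + (y − 40.344)² = 14.9341565424²
eq2: (x + 48.027)² + (y + 45.813)² = 114.1142204283²
eq3: (x + 42.911)² + (y + 25.920)² = 97.9100104837²
eq3−eq2, eq3−eq1 (x²,y² cancel):
  -10.232·x − 39.786·y = -1543.461774
  181.520·x + 132.528·y = 10767.305937
det = -10.232·132.528 − -39.786·181.520 = 5865.928224
x = (-1543.461774·132.528 − -39.786·10767.305937) / 5865.928224 = 38.158689
y = (-10.232·10767.305937 − -1543.461774·181.520) / 5865.928224 = 28.980598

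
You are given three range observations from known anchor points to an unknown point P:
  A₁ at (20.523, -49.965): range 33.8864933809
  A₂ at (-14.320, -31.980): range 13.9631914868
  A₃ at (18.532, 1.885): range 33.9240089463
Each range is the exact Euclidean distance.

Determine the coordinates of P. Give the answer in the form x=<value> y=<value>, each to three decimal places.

eq1: (x − 20.523)² + (y + 49.965)² = 33.8864933809²
eq2: (x + 14.320)² + (y + 31.980)² = 13.9631914868²
eq3: (x − 18.532)² + (y − 1.885)² = 33.9240089463²
eq1−eq2, eq1−eq3 (x²,y² cancel):
  -69.686·x + 35.970·y = -736.588237
  -3.982·x + 103.700·y = -2573.250454
det = -69.686·103.700 − 35.970·-3.982 = -7083.205660
x = (-736.588237·103.700 − 35.970·-2573.250454) / -7083.205660 = -2.283658
y = (-69.686·-2573.250454 − -736.588237·-3.982) / -7083.205660 = -24.902063

x=-2.284 y=-24.902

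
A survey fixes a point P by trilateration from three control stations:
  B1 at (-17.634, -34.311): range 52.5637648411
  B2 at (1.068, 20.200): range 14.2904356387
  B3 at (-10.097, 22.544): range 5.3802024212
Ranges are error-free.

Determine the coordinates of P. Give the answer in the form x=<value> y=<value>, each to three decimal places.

x=-13.060 y=18.053

eq1: (x + 17.634)² + (y + 34.311)² = 52.5637648411²
eq2: (x − 1.068)² + (y − 20.200)² = 14.2904356387²
eq3: (x + 10.097)² + (y − 22.544)² = 5.3802024212²
eq3−eq1, eq3−eq2 (x²,y² cancel):
  -15.074·x − 113.710·y = -1855.981464
  22.330·x − 4.688·y = -376.270694
det = -15.074·-4.688 − -113.710·22.330 = 2609.811212
x = (-1855.981464·-4.688 − -113.710·-376.270694) / 2609.811212 = -13.060293
y = (-15.074·-376.270694 − -1855.981464·22.330) / 2609.811212 = 18.053402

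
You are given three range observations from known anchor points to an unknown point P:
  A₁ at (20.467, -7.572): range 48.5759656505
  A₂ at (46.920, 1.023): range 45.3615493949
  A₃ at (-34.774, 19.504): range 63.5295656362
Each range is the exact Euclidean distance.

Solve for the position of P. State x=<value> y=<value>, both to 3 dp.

eq1: (x − 20.467)² + (y + 7.572)² = 48.5759656505²
eq2: (x − 46.920)² + (y − 1.023)² = 45.3615493949²
eq3: (x + 34.774)² + (y − 19.504)² = 63.5295656362²
eq2−eq1, eq2−eq3 (x²,y² cancel):
  -52.906·x − 17.190·y = -2028.253931
  -163.388·x + 36.962·y = -2591.231383
det = -52.906·36.962 − -17.190·-163.388 = -4764.151292
x = (-2028.253931·36.962 − -17.190·-2591.231383) / -4764.151292 = 25.085599
y = (-52.906·-2591.231383 − -2028.253931·-163.388) / -4764.151292 = 40.783899

x=25.086 y=40.784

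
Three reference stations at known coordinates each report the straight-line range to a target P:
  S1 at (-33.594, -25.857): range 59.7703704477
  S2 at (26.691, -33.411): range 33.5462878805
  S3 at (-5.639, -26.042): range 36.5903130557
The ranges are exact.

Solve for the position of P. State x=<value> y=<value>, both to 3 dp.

eq1: (x + 33.594)² + (y + 25.857)² = 59.7703704477²
eq2: (x − 26.691)² + (y + 33.411)² = 33.5462878805²
eq3: (x + 5.639)² + (y + 26.042)² = 36.5903130557²
eq2−eq3, eq2−eq1 (x²,y² cancel):
  -64.660·x + 14.738·y = -1332.217896
  -120.570·x + 15.108·y = -2478.706870
det = -64.660·15.108 − 14.738·-120.570 = 800.077380
x = (-1332.217896·15.108 − 14.738·-2478.706870) / 800.077380 = 20.503059
y = (-64.660·-2478.706870 − -1332.217896·-120.570) / 800.077380 = -0.440364

x=20.503 y=-0.440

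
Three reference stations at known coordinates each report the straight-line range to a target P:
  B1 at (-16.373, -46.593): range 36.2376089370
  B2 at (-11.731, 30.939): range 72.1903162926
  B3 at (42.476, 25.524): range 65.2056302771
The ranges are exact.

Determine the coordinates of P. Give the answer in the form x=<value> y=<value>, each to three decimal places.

x=17.920 y=-34.881

eq1: (x + 16.373)² + (y + 46.593)² = 36.2376089370²
eq2: (x + 11.731)² + (y − 30.939)² = 72.1903162926²
eq3: (x − 42.476)² + (y − 25.524)² = 65.2056302771²
eq2−eq3, eq2−eq1 (x²,y² cancel):
  108.414·x − 10.830·y = 2320.514617
  -9.284·x − 155.064·y = 5242.422161
det = 108.414·-155.064 − -10.830·-9.284 = -16911.654216
x = (2320.514617·-155.064 − -10.830·5242.422161) / -16911.654216 = 17.919764
y = (108.414·5242.422161 − 2320.514617·-9.284) / -16911.654216 = -34.881012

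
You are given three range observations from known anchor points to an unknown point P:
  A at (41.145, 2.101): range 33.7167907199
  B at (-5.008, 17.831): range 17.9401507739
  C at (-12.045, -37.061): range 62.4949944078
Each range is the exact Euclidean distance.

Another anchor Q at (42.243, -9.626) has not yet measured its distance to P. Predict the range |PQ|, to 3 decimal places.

42.009

eq1: (x − 41.145)² + (y − 2.101)² = 33.7167907199²
eq2: (x + 5.008)² + (y − 17.831)² = 17.9401507739²
eq3: (x + 12.045)² + (y + 37.061)² = 62.4949944078²
eq3−eq2, eq3−eq1 (x²,y² cancel):
  14.074·x + 109.784·y = 2408.200195
  106.380·x + 78.324·y = 2947.527830
det = 14.074·78.324 − 109.784·106.380 = -10576.489944
x = (2408.200195·78.324 − 109.784·2947.527830) / -10576.489944 = 12.761467
y = (14.074·2947.527830 − 2408.200195·106.380) / -10576.489944 = 20.299819
|P − Q| = √((12.761467 − 42.243)² + (20.299819 − -9.626)²) = 42.008516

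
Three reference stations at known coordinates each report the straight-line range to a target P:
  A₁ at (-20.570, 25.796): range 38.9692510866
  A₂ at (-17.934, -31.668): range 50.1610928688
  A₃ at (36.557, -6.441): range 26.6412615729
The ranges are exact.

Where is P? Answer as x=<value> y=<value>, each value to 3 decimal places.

x=13.706 y=7.255

eq1: (x + 20.570)² + (y − 25.796)² = 38.9692510866²
eq2: (x + 17.934)² + (y + 31.668)² = 50.1610928688²
eq3: (x − 36.557)² + (y + 6.441)² = 26.6412615729²
eq1−eq2, eq1−eq3 (x²,y² cancel):
  5.272·x − 114.928·y = -761.600644
  114.254·x − 64.474·y = 1098.187926
det = 5.272·-64.474 − -114.928·114.254 = 12791.076784
x = (-761.600644·-64.474 − -114.928·1098.187926) / 12791.076784 = 13.706116
y = (5.272·1098.187926 − -761.600644·114.254) / 12791.076784 = 7.255493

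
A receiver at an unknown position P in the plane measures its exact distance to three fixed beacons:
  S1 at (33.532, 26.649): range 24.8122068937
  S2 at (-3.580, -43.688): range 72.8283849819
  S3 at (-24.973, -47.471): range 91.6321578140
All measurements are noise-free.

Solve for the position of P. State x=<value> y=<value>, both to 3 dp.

x=48.701 y=7.014

eq1: (x − 33.532)² + (y − 26.649)² = 24.8122068937²
eq2: (x + 3.580)² + (y + 43.688)² = 72.8283849819²
eq3: (x + 24.973)² + (y + 47.471)² = 91.6321578140²
eq3−eq1, eq3−eq2 (x²,y² cancel):
  117.010·x + 148.240·y = 6738.224390
  42.786·x + 7.566·y = 2136.789861
det = 117.010·7.566 − 148.240·42.786 = -5457.298980
x = (6738.224390·7.566 − 148.240·2136.789861) / -5457.298980 = 48.701074
y = (117.010·2136.789861 − 6738.224390·42.786) / -5457.298980 = 7.013705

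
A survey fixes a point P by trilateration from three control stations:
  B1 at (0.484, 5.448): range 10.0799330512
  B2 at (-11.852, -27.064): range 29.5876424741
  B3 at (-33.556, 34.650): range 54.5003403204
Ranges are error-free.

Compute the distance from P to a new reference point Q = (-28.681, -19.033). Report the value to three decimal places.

eq1: (x − 0.484)² + (y − 5.448)² = 10.0799330512²
eq2: (x + 11.852)² + (y + 27.064)² = 29.5876424741²
eq3: (x + 33.556)² + (y − 34.650)² = 54.5003403204²
eq1−eq2, eq1−eq3 (x²,y² cancel):
  -24.672·x − 65.024·y = 69.191503
  -68.080·x + 58.404·y = -571.969369
det = -24.672·58.404 − -65.024·-68.080 = -5867.777408
x = (69.191503·58.404 − -65.024·-571.969369) / -5867.777408 = 5.649614
y = (-24.672·-571.969369 − 69.191503·-68.080) / -5867.777408 = -3.207720
|P − Q| = √((5.649614 − -28.681)² + (-3.207720 − -19.033)²) = 37.802520

37.803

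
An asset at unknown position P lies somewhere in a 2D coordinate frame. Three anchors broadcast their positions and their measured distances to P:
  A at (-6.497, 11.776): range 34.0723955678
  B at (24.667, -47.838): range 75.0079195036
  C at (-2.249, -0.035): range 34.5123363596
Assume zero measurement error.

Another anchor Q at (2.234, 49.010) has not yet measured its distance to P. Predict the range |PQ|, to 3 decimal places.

eq1: (x + 6.497)² + (y − 11.776)² = 34.0723955678²
eq2: (x − 24.667)² + (y + 47.838)² = 75.0079195036²
eq3: (x + 2.249)² + (y + 0.035)² = 34.5123363596²
eq3−eq1, eq3−eq2 (x²,y² cancel):
  -8.496·x + 23.622·y = 205.999180
  53.832·x − 95.606·y = -1543.210720
det = -8.496·-95.606 − 23.622·53.832 = -459.350928
x = (205.999180·-95.606 − 23.622·-1543.210720) / -459.350928 = -36.484015
y = (-8.496·-1543.210720 − 205.999180·53.832) / -459.350928 = -4.401363
|P − Q| = √((-36.484015 − 2.234)² + (-4.401363 − 49.010)²) = 65.968617

65.969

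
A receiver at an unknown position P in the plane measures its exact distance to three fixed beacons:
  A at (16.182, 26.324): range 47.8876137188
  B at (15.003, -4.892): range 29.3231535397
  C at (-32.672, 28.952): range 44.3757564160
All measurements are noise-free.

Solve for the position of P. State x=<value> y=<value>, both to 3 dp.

x=-13.647 y=-11.139

eq1: (x − 16.182)² + (y − 26.324)² = 47.8876137188²
eq2: (x − 15.003)² + (y + 4.892)² = 29.3231535397²
eq3: (x + 32.672)² + (y − 28.952)² = 44.3757564160²
eq2−eq3, eq2−eq1 (x²,y² cancel):
  -95.350·x + 67.688·y = 547.295791
  2.358·x + 62.432·y = -727.587787
det = -95.350·62.432 − 67.688·2.358 = -6112.499504
x = (547.295791·62.432 − 67.688·-727.587787) / -6112.499504 = -13.647074
y = (-95.350·-727.587787 − 547.295791·2.358) / -6112.499504 = -11.138647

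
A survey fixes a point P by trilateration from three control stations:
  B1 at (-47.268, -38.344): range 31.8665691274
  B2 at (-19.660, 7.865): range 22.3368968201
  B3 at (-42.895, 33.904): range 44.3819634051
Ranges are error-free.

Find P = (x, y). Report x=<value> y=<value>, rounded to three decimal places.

eq1: (x + 47.268)² + (y + 38.344)² = 31.8665691274²
eq2: (x + 19.660)² + (y − 7.865)² = 22.3368968201²
eq3: (x + 42.895)² + (y − 33.904)² = 44.3819634051²
eq1−eq2, eq1−eq3 (x²,y² cancel):
  55.216·x + 92.418·y = -2739.611067
  8.746·x + 144.496·y = -1669.344367
det = 55.216·144.496 − 92.418·8.746 = 7170.203308
x = (-2739.611067·144.496 − 92.418·-1669.344367) / 7170.203308 = -33.692960
y = (55.216·-1669.344367 − -2739.611067·8.746) / 7170.203308 = -9.513521

x=-33.693 y=-9.514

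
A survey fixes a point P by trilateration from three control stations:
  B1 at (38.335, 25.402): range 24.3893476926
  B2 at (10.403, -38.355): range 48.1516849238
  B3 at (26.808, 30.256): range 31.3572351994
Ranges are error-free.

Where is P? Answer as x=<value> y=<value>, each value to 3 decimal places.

eq1: (x − 38.335)² + (y − 25.402)² = 24.3893476926²
eq2: (x − 10.403)² + (y + 38.355)² = 48.1516849238²
eq3: (x − 26.808)² + (y − 30.256)² = 31.3572351994²
eq1−eq3, eq1−eq2 (x²,y² cancel):
  -23.054·x + 9.708·y = -869.175347
  -55.864·x − 127.514·y = -2259.249875
det = -23.054·-127.514 − 9.708·-55.864 = 3482.035468
x = (-869.175347·-127.514 − 9.708·-2259.249875) / 3482.035468 = 38.128510
y = (-23.054·-2259.249875 − -869.175347·-55.864) / 3482.035468 = 1.013526

x=38.129 y=1.014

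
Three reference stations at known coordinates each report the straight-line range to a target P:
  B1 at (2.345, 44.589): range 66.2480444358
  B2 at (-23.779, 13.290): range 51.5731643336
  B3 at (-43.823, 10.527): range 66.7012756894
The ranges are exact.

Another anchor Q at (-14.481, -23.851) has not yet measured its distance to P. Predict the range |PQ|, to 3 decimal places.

eq1: (x − 2.345)² + (y − 44.589)² = 66.2480444358²
eq2: (x + 23.779)² + (y − 13.290)² = 51.5731643336²
eq3: (x + 43.823)² + (y − 10.527)² = 66.7012756894²
eq2−eq1, eq2−eq3 (x²,y² cancel):
  52.248·x + 62.598·y = -477.399107
  -40.088·x − 5.526·y = -500.060782
det = 52.248·-5.526 − 62.598·-40.088 = 2220.706176
x = (-477.399107·-5.526 − 62.598·-500.060782) / 2220.706176 = 15.283837
y = (52.248·-500.060782 − -477.399107·-40.088) / 2220.706176 = -20.383224
|P − Q| = √((15.283837 − -14.481)² + (-20.383224 − -23.851)²) = 29.966165

29.966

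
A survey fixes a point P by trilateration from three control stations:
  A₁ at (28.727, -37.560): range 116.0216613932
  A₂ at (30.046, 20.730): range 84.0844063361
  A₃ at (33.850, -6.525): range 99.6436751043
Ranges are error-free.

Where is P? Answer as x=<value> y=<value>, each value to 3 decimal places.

eq1: (x − 28.727)² + (y + 37.560)² = 116.0216613932²
eq2: (x − 30.046)² + (y − 20.730)² = 84.0844063361²
eq3: (x − 33.850)² + (y + 6.525)² = 99.6436751043²
eq2−eq1, eq2−eq3 (x²,y² cancel):
  -2.638·x − 116.580·y = -5487.339411
  7.608·x − 54.510·y = -3002.771490
det = -2.638·-54.510 − -116.580·7.608 = 1030.738020
x = (-5487.339411·-54.510 − -116.580·-3002.771490) / 1030.738020 = -49.428883
y = (-2.638·-3002.771490 − -5487.339411·7.608) / 1030.738020 = 48.187792

x=-49.429 y=48.188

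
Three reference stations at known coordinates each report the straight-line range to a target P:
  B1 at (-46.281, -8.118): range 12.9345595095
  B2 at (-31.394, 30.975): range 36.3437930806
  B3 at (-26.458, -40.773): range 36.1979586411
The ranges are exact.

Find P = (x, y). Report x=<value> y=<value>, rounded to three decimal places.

eq1: (x + 46.281)² + (y + 8.118)² = 12.9345595095²
eq2: (x + 31.394)² + (y − 30.975)² = 36.3437930806²
eq3: (x + 26.458)² + (y + 40.773)² = 36.1979586411²
eq2−eq3, eq2−eq1 (x²,y² cancel):
  9.872·x − 143.496·y = 428.008518
  -29.774·x − 78.186·y = 1416.367490
det = 9.872·-78.186 − -143.496·-29.774 = -5044.302096
x = (428.008518·-78.186 − -143.496·1416.367490) / -5044.302096 = -33.657539
y = (9.872·1416.367490 − 428.008518·-29.774) / -5044.302096 = -5.298236

x=-33.658 y=-5.298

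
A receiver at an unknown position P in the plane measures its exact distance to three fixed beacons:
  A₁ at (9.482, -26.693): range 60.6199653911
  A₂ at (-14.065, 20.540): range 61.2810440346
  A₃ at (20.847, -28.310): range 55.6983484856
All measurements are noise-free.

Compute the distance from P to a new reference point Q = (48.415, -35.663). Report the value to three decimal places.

eq1: (x − 9.482)² + (y + 26.693)² = 60.6199653911²
eq2: (x + 14.065)² + (y − 20.540)² = 61.2810440346²
eq3: (x − 20.847)² + (y + 28.310)² = 55.6983484856²
eq1−eq2, eq1−eq3 (x²,y² cancel):
  -47.094·x + 94.466·y = -263.294902
  22.730·x − 3.234·y = 1006.103116
det = -47.094·-3.234 − 94.466·22.730 = -1994.910184
x = (-263.294902·-3.234 − 94.466·1006.103116) / -1994.910184 = 47.215680
y = (-47.094·1006.103116 − -263.294902·22.730) / -1994.910184 = 20.751173
|P − Q| = √((47.215680 − 48.415)² + (20.751173 − -35.663)²) = 56.426920

56.427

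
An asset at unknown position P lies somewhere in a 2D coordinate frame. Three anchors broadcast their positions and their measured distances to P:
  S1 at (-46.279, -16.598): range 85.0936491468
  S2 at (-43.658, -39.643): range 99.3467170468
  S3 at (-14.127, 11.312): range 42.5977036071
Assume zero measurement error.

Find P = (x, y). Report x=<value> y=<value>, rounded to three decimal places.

x=20.340 y=36.344

eq1: (x + 46.279)² + (y + 16.598)² = 85.0936491468²
eq2: (x + 43.658)² + (y + 39.643)² = 99.3467170468²
eq3: (x + 14.127)² + (y − 11.312)² = 42.5977036071²
eq3−eq2, eq3−eq1 (x²,y² cancel):
  -59.062·x − 101.910·y = -4905.150895
  -64.304·x − 55.820·y = -3336.658801
det = -59.062·-55.820 − -101.910·-64.304 = -3256.379800
x = (-4905.150895·-55.820 − -101.910·-3336.658801) / -3256.379800 = 20.339573
y = (-59.062·-3336.658801 − -4905.150895·-64.304) / -3256.379800 = 36.344373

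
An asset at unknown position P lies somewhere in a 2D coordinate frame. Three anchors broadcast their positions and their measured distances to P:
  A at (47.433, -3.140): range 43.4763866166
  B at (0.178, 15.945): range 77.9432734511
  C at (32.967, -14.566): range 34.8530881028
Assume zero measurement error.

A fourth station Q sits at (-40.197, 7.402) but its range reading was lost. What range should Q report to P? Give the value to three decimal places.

eq1: (x − 47.433)² + (y + 3.140)² = 43.4763866166²
eq2: (x − 0.178)² + (y − 15.945)² = 77.9432734511²
eq3: (x − 32.967)² + (y + 14.566)² = 34.8530881028²
eq1−eq2, eq1−eq3 (x²,y² cancel):
  -94.510·x + 38.170·y = -6190.432063
  -28.932·x − 22.852·y = -285.299201
det = -94.510·-22.852 − 38.170·-28.932 = 3264.076960
x = (-6190.432063·-22.852 − 38.170·-285.299201) / 3264.076960 = 46.675868
y = (-94.510·-285.299201 − -6190.432063·-28.932) / 3264.076960 = -46.609793
|P − Q| = √((46.675868 − -40.197)² + (-46.609793 − 7.402)²) = 102.294521

102.295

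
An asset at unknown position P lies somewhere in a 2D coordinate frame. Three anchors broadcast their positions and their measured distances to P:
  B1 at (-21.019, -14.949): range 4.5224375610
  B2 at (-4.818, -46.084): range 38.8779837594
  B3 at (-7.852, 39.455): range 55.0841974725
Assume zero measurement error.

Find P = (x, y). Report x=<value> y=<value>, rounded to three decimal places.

x=-25.040 y=-12.879

eq1: (x + 21.019)² + (y + 14.949)² = 4.5224375610²
eq2: (x + 4.818)² + (y + 46.084)² = 38.8779837594²
eq3: (x + 7.852)² + (y − 39.455)² = 55.0841974725²
eq2−eq3, eq2−eq1 (x²,y² cancel):
  -6.068·x + 171.078·y = -2051.368441
  -32.402·x + 62.270·y = 9.367962
det = -6.068·62.270 − 171.078·-32.402 = 5165.414996
x = (-2051.368441·62.270 − 171.078·9.367962) / 5165.414996 = -25.039879
y = (-6.068·9.367962 − -2051.368441·-32.402) / 5165.414996 = -12.878982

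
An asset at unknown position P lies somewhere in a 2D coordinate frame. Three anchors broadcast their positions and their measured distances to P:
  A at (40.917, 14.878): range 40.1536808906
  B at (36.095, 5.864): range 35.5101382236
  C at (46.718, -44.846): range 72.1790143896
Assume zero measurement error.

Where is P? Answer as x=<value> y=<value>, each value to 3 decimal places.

eq1: (x − 40.917)² + (y − 14.878)² = 40.1536808906²
eq2: (x − 36.095)² + (y − 5.864)² = 35.5101382236²
eq3: (x − 46.718)² + (y + 44.846)² = 72.1790143896²
eq1−eq3, eq1−eq2 (x²,y² cancel):
  11.602·x − 119.448·y = -1299.312562
  -9.644·x − 18.028·y = -206.972080
det = 11.602·-18.028 − -119.448·-9.644 = -1361.117368
x = (-1299.312562·-18.028 − -119.448·-206.972080) / -1361.117368 = 0.953918
y = (11.602·-206.972080 − -1299.312562·-9.644) / -1361.117368 = 10.970296

x=0.954 y=10.970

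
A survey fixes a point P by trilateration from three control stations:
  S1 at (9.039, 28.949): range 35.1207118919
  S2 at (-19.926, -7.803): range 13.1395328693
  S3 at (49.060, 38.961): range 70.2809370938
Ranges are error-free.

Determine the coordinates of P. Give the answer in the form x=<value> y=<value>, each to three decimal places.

eq1: (x − 9.039)² + (y − 28.949)² = 35.1207118919²
eq2: (x + 19.926)² + (y + 7.803)² = 13.1395328693²
eq3: (x − 49.060)² + (y − 38.961)² = 70.2809370938²
eq1−eq2, eq1−eq3 (x²,y² cancel):
  -57.930·x − 73.504·y = 599.001243
  80.042·x + 20.024·y = -700.850716
det = -57.930·20.024 − -73.504·80.042 = 4723.416848
x = (599.001243·20.024 − -73.504·-700.850716) / 4723.416848 = -8.367021
y = (-57.930·-700.850716 − 599.001243·80.042) / 4723.416848 = -1.555013

x=-8.367 y=-1.555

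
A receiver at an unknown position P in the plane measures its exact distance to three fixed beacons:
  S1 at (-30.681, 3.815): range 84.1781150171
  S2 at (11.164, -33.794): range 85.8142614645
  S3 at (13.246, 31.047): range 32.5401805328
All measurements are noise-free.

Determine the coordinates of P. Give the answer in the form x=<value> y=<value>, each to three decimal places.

x=41.995 y=46.291

eq1: (x + 30.681)² + (y − 3.815)² = 84.1781150171²
eq2: (x − 11.164)² + (y + 33.794)² = 85.8142614645²
eq3: (x − 13.246)² + (y − 31.047)² = 32.5401805328²
eq2−eq1, eq2−eq3 (x²,y² cancel):
  -83.690·x + 75.218·y = -32.658923
  4.164·x + 129.682·y = 6177.927515
det = -83.690·129.682 − 75.218·4.164 = -11166.294332
x = (-32.658923·129.682 − 75.218·6177.927515) / -11166.294332 = 41.994829
y = (-83.690·6177.927515 − -32.658923·4.164) / -11166.294332 = 46.290627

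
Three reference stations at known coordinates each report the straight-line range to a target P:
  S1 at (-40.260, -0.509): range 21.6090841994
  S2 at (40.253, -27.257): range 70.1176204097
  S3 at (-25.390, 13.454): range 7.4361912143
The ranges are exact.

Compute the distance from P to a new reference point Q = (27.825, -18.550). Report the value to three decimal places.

55.013

eq1: (x + 40.260)² + (y + 0.509)² = 21.6090841994²
eq2: (x − 40.253)² + (y + 27.257)² = 70.1176204097²
eq3: (x + 25.390)² + (y − 13.454)² = 7.4361912143²
eq2−eq1, eq2−eq3 (x²,y² cancel):
  -161.026·x + 53.496·y = 3707.406795
  -131.286·x + 81.422·y = 3323.597910
det = -161.026·81.422 − 53.496·-131.286 = -6087.783116
x = (3707.406795·81.422 − 53.496·3323.597910) / -6087.783116 = -20.379386
y = (-161.026·3323.597910 − 3707.406795·-131.286) / -6087.783116 = 7.959395
|P − Q| = √((-20.379386 − 27.825)² + (7.959395 − -18.550)²) = 55.012824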